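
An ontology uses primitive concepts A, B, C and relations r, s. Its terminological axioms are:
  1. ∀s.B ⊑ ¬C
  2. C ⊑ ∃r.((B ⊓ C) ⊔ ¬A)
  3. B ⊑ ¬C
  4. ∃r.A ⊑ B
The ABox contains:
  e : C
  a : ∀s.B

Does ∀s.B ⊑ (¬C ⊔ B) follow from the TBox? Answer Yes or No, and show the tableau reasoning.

1. ∀s.B ⊑ (¬C ⊔ B)  ⇔  (∀s.B ⊓ (C ⊓ ¬B)) unsat w.r.t. T
   all branches close; clash {B, ¬B} at x₀
2. Hence ∀s.B ⊑ (¬C ⊔ B): entailed.

Yes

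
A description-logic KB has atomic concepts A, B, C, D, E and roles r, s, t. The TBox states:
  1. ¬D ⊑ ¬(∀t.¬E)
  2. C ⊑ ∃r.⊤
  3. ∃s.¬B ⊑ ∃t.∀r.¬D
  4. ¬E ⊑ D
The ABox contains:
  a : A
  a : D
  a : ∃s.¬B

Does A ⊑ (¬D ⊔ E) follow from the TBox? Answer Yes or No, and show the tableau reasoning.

1. A ⊑ (¬D ⊔ E)  ⇔  (A ⊓ (D ⊓ ¬E)) unsat w.r.t. T
   open: L(x₀) ⊇ {A, D, ¬C, ¬E, ∀s.B}
2. Hence A ⊑ (¬D ⊔ E): not entailed.

No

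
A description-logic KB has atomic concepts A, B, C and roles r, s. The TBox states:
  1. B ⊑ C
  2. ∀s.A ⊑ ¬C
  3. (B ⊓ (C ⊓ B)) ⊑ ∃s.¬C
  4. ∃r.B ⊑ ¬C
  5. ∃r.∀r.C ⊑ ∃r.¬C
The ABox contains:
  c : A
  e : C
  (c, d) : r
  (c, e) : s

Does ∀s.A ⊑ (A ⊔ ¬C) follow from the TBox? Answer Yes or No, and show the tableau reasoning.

Yes

1. ∀s.A ⊑ (A ⊔ ¬C)  ⇔  (∀s.A ⊓ (¬A ⊓ C)) unsat w.r.t. T
   all branches close; clash {C, ¬C} at x₀
2. Hence ∀s.A ⊑ (A ⊔ ¬C): entailed.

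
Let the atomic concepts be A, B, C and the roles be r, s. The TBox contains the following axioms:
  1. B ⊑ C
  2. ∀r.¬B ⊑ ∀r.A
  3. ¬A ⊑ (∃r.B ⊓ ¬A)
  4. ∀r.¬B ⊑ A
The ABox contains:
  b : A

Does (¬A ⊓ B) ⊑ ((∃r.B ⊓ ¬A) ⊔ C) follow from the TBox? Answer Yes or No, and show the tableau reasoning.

Yes

1. (¬A ⊓ B) ⊑ ((∃r.B ⊓ ¬A) ⊔ C)  ⇔  ((¬A ⊓ B) ⊓ ((∀r.¬B ⊔ A) ⊓ ¬C)) unsat w.r.t. T
   all branches close; clash {C, ¬C} at x₀
2. Hence (¬A ⊓ B) ⊑ ((∃r.B ⊓ ¬A) ⊔ C): entailed.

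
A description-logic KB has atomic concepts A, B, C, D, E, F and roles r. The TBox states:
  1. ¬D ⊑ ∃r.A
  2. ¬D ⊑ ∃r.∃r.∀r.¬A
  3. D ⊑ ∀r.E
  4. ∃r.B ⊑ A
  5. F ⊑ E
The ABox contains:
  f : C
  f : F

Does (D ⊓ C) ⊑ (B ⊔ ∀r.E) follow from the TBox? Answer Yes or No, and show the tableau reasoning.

1. (D ⊓ C) ⊑ (B ⊔ ∀r.E)  ⇔  ((D ⊓ C) ⊓ (¬B ⊓ ∃r.¬E)) unsat w.r.t. T
   all branches close; clash {E, ¬E} at an ∃-successor
2. Hence (D ⊓ C) ⊑ (B ⊔ ∀r.E): entailed.

Yes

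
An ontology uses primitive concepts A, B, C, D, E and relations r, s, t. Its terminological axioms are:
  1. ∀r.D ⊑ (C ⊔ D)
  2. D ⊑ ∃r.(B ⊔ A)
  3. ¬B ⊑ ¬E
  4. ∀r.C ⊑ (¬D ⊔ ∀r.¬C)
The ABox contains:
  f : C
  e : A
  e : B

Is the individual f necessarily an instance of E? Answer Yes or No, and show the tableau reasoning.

No

1. f : E?  L(f) = {C} ∪ {¬E}
   open: L(f) ⊇ {C, ¬D, ¬E, ∃r.¬C, ∃r.¬D} (+ ∃-successors) — f ∉ E possible
2. Hence f : E: not entailed.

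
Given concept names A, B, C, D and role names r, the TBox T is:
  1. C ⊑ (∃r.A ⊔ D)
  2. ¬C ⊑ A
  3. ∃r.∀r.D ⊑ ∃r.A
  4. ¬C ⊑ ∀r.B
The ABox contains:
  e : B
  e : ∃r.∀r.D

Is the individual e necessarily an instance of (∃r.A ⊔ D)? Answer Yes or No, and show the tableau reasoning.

Yes

1. e : (∃r.A ⊔ D)?  L(e) = {B, ∃r.∀r.D} ∪ {(∀r.¬A ⊓ ¬D)}
   clash {D, ¬D} at e — e ∈ (∃r.A ⊔ D)
2. Hence e : (∃r.A ⊔ D): entailed.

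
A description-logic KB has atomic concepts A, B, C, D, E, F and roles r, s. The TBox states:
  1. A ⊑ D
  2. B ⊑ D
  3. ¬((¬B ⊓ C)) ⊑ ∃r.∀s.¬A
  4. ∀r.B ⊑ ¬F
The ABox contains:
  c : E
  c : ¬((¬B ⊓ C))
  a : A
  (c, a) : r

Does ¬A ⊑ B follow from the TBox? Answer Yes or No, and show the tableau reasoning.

No

1. ¬A ⊑ B  ⇔  (¬A ⊓ ¬B) unsat w.r.t. T
   open: L(x₀) ⊇ {C, ¬A, ¬B, ∃r.¬B} (+ ∃-successors)
2. Hence ¬A ⊑ B: not entailed.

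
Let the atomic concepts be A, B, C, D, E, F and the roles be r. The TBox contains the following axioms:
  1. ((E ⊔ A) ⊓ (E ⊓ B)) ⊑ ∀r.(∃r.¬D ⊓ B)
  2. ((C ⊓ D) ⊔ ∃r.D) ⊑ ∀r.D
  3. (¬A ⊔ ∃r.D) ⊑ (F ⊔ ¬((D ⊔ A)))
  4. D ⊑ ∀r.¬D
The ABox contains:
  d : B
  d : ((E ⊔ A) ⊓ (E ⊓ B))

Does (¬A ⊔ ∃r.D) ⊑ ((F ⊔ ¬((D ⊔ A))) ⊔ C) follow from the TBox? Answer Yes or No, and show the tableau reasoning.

1. (¬A ⊔ ∃r.D) ⊑ ((F ⊔ ¬((D ⊔ A))) ⊔ C)  ⇔  ((¬A ⊔ ∃r.D) ⊓ ((¬F ⊓ (D ⊔ A)) ⊓ ¬C)) unsat w.r.t. T
   all branches close; clash {A, ¬A} at x₀
2. Hence (¬A ⊔ ∃r.D) ⊑ ((F ⊔ ¬((D ⊔ A))) ⊔ C): entailed.

Yes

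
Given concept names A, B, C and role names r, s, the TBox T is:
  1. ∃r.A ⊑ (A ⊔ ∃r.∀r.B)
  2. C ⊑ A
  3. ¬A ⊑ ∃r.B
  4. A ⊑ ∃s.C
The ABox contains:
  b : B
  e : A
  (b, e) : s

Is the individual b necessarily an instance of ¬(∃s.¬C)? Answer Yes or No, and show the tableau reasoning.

No

1. b : ¬(∃s.¬C)?  L(b) = {B} ∪ {∃s.¬C}
   open: L(b) ⊇ {A, B, ∀r.¬A, ∃s.C, ∃s.¬C} (+ ∃-successors) — b ∉ ¬(∃s.¬C) possible
2. Hence b : ¬(∃s.¬C): not entailed.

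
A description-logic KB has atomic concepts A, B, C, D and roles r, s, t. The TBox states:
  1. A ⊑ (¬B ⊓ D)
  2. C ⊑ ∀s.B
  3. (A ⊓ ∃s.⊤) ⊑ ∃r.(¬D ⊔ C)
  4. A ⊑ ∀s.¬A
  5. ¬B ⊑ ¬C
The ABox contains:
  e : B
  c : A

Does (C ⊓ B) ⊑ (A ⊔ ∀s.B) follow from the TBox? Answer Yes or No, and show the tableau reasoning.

1. (C ⊓ B) ⊑ (A ⊔ ∀s.B)  ⇔  ((C ⊓ B) ⊓ (¬A ⊓ ∃s.¬B)) unsat w.r.t. T
   all branches close; clash {B, ¬B} at an ∃-successor
2. Hence (C ⊓ B) ⊑ (A ⊔ ∀s.B): entailed.

Yes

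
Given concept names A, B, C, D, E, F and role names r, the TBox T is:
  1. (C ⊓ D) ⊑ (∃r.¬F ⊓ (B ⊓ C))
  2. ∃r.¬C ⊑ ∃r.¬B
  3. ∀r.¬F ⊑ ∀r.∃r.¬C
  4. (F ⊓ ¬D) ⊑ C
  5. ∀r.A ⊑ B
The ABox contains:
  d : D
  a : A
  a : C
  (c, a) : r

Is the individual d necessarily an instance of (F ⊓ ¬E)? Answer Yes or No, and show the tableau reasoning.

No

1. d : (F ⊓ ¬E)?  L(d) = {D} ∪ {(¬F ⊔ E)}
   open: L(d) ⊇ {D, ¬C, ¬F, ∀r.C, ∃r.F, …} (+ ∃-successors) — d ∉ (F ⊓ ¬E) possible
2. Hence d : (F ⊓ ¬E): not entailed.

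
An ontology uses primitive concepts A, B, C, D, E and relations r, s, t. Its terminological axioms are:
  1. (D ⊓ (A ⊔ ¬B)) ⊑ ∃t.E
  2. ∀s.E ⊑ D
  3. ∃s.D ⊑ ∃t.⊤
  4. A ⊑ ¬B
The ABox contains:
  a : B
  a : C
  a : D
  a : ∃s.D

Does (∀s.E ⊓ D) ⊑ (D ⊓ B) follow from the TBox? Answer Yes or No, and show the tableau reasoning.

No

1. (∀s.E ⊓ D) ⊑ (D ⊓ B)  ⇔  ((∀s.E ⊓ D) ⊓ (¬D ⊔ ¬B)) unsat w.r.t. T
   open: L(x₀) ⊇ {D, ¬A, ¬B, ∀s.E, ∀s.¬D, …} (+ ∃-successors)
2. Hence (∀s.E ⊓ D) ⊑ (D ⊓ B): not entailed.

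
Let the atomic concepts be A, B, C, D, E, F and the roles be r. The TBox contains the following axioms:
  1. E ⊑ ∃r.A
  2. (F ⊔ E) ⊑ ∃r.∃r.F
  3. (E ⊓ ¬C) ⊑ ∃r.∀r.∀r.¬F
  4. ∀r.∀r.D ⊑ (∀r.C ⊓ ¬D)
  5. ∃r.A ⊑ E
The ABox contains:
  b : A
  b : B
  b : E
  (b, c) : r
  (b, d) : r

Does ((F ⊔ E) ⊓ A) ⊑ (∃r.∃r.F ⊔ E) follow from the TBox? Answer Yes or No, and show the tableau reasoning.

1. ((F ⊔ E) ⊓ A) ⊑ (∃r.∃r.F ⊔ E)  ⇔  (((F ⊔ E) ⊓ A) ⊓ (∀r.∀r.¬F ⊓ ¬E)) unsat w.r.t. T
   all branches close; clash {E, ¬E} at x₀
2. Hence ((F ⊔ E) ⊓ A) ⊑ (∃r.∃r.F ⊔ E): entailed.

Yes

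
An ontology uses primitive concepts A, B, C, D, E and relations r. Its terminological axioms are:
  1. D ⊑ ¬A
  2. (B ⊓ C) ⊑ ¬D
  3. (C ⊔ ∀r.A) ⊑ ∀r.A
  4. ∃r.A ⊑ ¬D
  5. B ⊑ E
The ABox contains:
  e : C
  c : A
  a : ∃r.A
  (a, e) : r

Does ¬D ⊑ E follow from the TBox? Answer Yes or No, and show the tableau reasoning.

1. ¬D ⊑ E  ⇔  (¬D ⊓ ¬E) unsat w.r.t. T
   open: L(x₀) ⊇ {¬B, ¬C, ¬D, ¬E, ∃r.¬A} (+ ∃-successors)
2. Hence ¬D ⊑ E: not entailed.

No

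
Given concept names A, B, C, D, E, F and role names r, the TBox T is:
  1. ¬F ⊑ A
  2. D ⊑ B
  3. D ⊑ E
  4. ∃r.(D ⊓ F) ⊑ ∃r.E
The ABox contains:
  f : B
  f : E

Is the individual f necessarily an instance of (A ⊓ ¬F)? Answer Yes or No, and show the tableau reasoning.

1. f : (A ⊓ ¬F)?  L(f) = {B, E} ∪ {(¬A ⊔ F)}
   open: L(f) ⊇ {B, E, F, ∀r.(¬D ⊔ ¬F)} — f ∉ (A ⊓ ¬F) possible
2. Hence f : (A ⊓ ¬F): not entailed.

No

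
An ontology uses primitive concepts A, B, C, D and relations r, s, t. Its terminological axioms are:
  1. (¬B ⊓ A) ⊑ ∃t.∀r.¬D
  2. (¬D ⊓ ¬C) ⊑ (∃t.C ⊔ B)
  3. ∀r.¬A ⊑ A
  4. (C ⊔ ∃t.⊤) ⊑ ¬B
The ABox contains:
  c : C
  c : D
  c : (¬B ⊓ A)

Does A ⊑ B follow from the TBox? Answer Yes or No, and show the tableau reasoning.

1. A ⊑ B  ⇔  (A ⊓ ¬B) unsat w.r.t. T
   open: L(x₀) ⊇ {A, D, ¬B, ∃t.∀r.¬D} (+ ∃-successors)
2. Hence A ⊑ B: not entailed.

No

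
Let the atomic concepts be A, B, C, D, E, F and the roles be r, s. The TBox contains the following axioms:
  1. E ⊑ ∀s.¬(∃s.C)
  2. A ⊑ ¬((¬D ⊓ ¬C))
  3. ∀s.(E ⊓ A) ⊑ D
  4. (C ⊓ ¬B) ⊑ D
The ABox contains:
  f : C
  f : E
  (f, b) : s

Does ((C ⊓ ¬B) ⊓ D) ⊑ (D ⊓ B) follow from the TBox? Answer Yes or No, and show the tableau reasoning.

1. ((C ⊓ ¬B) ⊓ D) ⊑ (D ⊓ B)  ⇔  (((C ⊓ ¬B) ⊓ D) ⊓ (¬D ⊔ ¬B)) unsat w.r.t. T
   open: L(x₀) ⊇ {C, D, ¬A, ¬B, ¬E}
2. Hence ((C ⊓ ¬B) ⊓ D) ⊑ (D ⊓ B): not entailed.

No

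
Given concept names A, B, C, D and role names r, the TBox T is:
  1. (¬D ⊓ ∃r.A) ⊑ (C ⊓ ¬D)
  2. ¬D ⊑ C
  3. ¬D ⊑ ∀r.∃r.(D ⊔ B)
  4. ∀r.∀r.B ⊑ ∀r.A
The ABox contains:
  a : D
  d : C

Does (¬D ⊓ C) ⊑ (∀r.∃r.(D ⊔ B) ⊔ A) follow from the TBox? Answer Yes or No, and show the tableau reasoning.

Yes

1. (¬D ⊓ C) ⊑ (∀r.∃r.(D ⊔ B) ⊔ A)  ⇔  ((¬D ⊓ C) ⊓ (∃r.∀r.(¬D ⊓ ¬B) ⊓ ¬A)) unsat w.r.t. T
   all branches close; clash {B, ¬B} at an ∃-successor
2. Hence (¬D ⊓ C) ⊑ (∀r.∃r.(D ⊔ B) ⊔ A): entailed.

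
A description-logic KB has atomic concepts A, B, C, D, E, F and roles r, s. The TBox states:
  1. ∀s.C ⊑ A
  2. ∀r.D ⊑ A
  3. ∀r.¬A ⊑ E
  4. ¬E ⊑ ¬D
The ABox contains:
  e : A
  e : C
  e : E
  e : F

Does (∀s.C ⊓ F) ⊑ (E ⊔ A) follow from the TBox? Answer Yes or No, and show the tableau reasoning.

Yes

1. (∀s.C ⊓ F) ⊑ (E ⊔ A)  ⇔  ((∀s.C ⊓ F) ⊓ (¬E ⊓ ¬A)) unsat w.r.t. T
   all branches close; clash {E, ¬E} at x₀
2. Hence (∀s.C ⊓ F) ⊑ (E ⊔ A): entailed.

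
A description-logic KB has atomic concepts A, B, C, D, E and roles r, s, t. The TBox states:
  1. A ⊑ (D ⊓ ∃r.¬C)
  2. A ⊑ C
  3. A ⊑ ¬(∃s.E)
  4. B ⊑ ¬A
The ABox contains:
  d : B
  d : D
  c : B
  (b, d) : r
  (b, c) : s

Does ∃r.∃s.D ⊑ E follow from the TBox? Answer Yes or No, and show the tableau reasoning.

No

1. ∃r.∃s.D ⊑ E  ⇔  (∃r.∃s.D ⊓ ¬E) unsat w.r.t. T
   open: L(x₀) ⊇ {¬A, ¬E, ∃r.∃s.D} (+ ∃-successors)
2. Hence ∃r.∃s.D ⊑ E: not entailed.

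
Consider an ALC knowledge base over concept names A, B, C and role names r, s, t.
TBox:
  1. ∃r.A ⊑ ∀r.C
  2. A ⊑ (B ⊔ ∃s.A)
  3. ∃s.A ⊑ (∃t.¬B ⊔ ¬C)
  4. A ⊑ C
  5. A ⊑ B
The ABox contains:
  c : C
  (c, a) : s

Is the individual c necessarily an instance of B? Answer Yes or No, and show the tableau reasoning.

1. c : B?  L(c) = {C} ∪ {¬B}
   open: L(c) ⊇ {C, ¬A, ¬B, ∀r.¬A, ∀s.¬A} — c ∉ B possible
2. Hence c : B: not entailed.

No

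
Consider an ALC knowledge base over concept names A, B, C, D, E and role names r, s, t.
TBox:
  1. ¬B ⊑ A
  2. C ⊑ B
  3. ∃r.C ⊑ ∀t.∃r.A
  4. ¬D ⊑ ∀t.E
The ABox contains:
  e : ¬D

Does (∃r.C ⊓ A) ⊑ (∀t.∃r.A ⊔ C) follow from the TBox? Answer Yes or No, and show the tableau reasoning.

Yes

1. (∃r.C ⊓ A) ⊑ (∀t.∃r.A ⊔ C)  ⇔  ((∃r.C ⊓ A) ⊓ (∃t.∀r.¬A ⊓ ¬C)) unsat w.r.t. T
   all branches close; clash {A, ¬A} at an ∃-successor
2. Hence (∃r.C ⊓ A) ⊑ (∀t.∃r.A ⊔ C): entailed.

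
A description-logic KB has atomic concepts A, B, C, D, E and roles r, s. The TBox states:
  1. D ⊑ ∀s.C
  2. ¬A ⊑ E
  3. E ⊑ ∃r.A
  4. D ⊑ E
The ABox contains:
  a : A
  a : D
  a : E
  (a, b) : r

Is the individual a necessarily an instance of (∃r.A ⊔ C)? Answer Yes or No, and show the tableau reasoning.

Yes

1. a : (∃r.A ⊔ C)?  L(a) = {A, D, E} ∪ {(∀r.¬A ⊓ ¬C)}
   clash {A, ¬A} at an ∃-successor — a ∈ (∃r.A ⊔ C)
2. Hence a : (∃r.A ⊔ C): entailed.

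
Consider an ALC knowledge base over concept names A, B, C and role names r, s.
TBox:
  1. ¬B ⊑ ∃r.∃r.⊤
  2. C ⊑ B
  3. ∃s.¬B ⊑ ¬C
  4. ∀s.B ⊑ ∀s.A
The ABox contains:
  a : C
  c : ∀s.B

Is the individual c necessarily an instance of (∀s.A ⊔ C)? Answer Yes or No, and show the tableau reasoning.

1. c : (∀s.A ⊔ C)?  L(c) = {∀s.B} ∪ {(∃s.¬A ⊓ ¬C)}
   clash {A, ¬A} at an ∃-successor — c ∈ (∀s.A ⊔ C)
2. Hence c : (∀s.A ⊔ C): entailed.

Yes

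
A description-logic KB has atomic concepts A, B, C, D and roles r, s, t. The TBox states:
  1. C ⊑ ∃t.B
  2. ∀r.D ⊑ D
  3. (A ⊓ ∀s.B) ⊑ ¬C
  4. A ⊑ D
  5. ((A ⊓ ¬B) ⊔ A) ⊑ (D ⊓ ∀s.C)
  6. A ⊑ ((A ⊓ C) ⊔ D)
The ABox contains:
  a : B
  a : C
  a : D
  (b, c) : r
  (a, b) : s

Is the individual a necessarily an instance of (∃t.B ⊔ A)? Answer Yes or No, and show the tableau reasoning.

1. a : (∃t.B ⊔ A)?  L(a) = {B, C, D} ∪ {(∀t.¬B ⊓ ¬A)}
   clash {C, ¬C} at a — a ∈ (∃t.B ⊔ A)
2. Hence a : (∃t.B ⊔ A): entailed.

Yes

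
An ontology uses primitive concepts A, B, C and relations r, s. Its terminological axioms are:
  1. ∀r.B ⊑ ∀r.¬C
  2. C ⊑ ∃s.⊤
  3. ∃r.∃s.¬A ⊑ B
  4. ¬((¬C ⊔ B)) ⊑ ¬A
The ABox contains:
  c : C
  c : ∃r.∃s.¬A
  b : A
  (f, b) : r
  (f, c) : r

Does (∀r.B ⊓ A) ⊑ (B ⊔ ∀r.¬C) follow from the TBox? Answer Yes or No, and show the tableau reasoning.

1. (∀r.B ⊓ A) ⊑ (B ⊔ ∀r.¬C)  ⇔  ((∀r.B ⊓ A) ⊓ (¬B ⊓ ∃r.C)) unsat w.r.t. T
   all branches close; clash {A, ¬A} at x₀
2. Hence (∀r.B ⊓ A) ⊑ (B ⊔ ∀r.¬C): entailed.

Yes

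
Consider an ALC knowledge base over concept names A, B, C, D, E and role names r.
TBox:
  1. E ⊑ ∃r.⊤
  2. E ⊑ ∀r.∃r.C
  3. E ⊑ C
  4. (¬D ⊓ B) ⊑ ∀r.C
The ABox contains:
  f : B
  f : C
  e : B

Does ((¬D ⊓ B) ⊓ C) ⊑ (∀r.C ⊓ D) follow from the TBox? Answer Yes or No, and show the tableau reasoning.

No

1. ((¬D ⊓ B) ⊓ C) ⊑ (∀r.C ⊓ D)  ⇔  (((¬D ⊓ B) ⊓ C) ⊓ (∃r.¬C ⊔ ¬D)) unsat w.r.t. T
   apply at x₀: (¬D ⊓ B)⊑∀r.C
   open: L(x₀) ⊇ {B, C, ¬D, ¬E, ∀r.C}
2. Hence ((¬D ⊓ B) ⊓ C) ⊑ (∀r.C ⊓ D): not entailed.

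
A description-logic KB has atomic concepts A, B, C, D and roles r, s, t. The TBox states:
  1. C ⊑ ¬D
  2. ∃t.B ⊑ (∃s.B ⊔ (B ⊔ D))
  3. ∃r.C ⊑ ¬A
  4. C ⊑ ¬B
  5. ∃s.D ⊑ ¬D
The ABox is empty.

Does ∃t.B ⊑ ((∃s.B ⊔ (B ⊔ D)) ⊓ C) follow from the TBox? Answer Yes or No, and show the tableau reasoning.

No

1. ∃t.B ⊑ ((∃s.B ⊔ (B ⊔ D)) ⊓ C)  ⇔  (∃t.B ⊓ ((∀s.¬B ⊓ (¬B ⊓ ¬D)) ⊔ ¬C)) unsat w.r.t. T
   apply at x₀: ∃t.B⊑(∃s.B ⊔ (B ⊔ D))
   open: L(x₀) ⊇ {¬C, ∀r.¬C, ∀s.¬D, ∃s.B, ∃t.B} (+ ∃-successors)
2. Hence ∃t.B ⊑ ((∃s.B ⊔ (B ⊔ D)) ⊓ C): not entailed.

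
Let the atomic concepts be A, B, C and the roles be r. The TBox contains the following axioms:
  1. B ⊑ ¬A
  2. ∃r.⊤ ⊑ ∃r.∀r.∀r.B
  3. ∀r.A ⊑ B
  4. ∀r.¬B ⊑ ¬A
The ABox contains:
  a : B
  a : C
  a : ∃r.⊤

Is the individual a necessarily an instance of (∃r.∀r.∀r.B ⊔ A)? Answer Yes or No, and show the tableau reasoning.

Yes

1. a : (∃r.∀r.∀r.B ⊔ A)?  L(a) = {B, C, ∃r.⊤} ∪ {(∀r.∃r.∃r.¬B ⊓ ¬A)}
   clash {B, ¬B} at an ∃-successor — a ∈ (∃r.∀r.∀r.B ⊔ A)
2. Hence a : (∃r.∀r.∀r.B ⊔ A): entailed.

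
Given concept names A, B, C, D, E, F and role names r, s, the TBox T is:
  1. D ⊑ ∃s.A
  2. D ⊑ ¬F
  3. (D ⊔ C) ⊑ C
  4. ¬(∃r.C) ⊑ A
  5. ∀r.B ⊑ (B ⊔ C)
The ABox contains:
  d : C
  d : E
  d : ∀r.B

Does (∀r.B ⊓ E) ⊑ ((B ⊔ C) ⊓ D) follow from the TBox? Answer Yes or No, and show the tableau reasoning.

1. (∀r.B ⊓ E) ⊑ ((B ⊔ C) ⊓ D)  ⇔  ((∀r.B ⊓ E) ⊓ ((¬B ⊓ ¬C) ⊔ ¬D)) unsat w.r.t. T
   apply at x₀: ∀r.B⊑(B ⊔ C)
   open: L(x₀) ⊇ {B, E, ¬C, ¬D, ∀r.B, …} (+ ∃-successors)
2. Hence (∀r.B ⊓ E) ⊑ ((B ⊔ C) ⊓ D): not entailed.

No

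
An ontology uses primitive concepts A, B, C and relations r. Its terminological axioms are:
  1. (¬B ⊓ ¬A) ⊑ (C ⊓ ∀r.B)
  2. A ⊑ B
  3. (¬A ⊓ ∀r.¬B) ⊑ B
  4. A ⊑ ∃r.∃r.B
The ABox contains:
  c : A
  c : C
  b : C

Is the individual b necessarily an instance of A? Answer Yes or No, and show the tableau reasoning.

1. b : A?  L(b) = {C} ∪ {¬A}
   open: L(b) ⊇ {B, C, ¬A, ∃r.B} (+ ∃-successors) — b ∉ A possible
2. Hence b : A: not entailed.

No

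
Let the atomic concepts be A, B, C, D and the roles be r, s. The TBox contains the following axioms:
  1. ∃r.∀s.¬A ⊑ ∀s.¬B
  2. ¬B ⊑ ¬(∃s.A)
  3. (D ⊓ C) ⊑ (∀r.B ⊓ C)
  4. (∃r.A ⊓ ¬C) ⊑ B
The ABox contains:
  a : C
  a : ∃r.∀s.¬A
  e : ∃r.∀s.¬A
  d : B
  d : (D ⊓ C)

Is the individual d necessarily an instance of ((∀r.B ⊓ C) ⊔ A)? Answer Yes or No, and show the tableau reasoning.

Yes

1. d : ((∀r.B ⊓ C) ⊔ A)?  L(d) = {B, (D ⊓ C)} ∪ {((∃r.¬B ⊔ ¬C) ⊓ ¬A)}
   clash {C, ¬C} at d — d ∈ ((∀r.B ⊓ C) ⊔ A)
2. Hence d : ((∀r.B ⊓ C) ⊔ A): entailed.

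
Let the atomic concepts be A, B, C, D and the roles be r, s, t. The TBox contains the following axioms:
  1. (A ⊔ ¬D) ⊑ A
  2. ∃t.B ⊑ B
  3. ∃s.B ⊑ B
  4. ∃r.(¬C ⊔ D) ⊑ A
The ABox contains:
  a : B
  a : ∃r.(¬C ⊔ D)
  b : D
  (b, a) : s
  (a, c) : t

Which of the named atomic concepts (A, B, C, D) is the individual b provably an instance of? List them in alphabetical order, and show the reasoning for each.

{B, D}

1. b : A?  L(b) = {D} ∪ {¬A}
   open: L(b) ⊇ {B, D, ¬A, ∀r.(C ⊓ ¬D)} — b ∉ A possible
2. b : B?  L(b) = {D} ∪ {¬B}
   clash {B, ¬B} at b — b ∈ B
3. b : C?  L(b) = {D} ∪ {¬C}
   open: L(b) ⊇ {B, D, ¬A, ¬C, ∀r.(C ⊓ ¬D)} — b ∉ C possible
4. b : D?  L(b) = {D} ∪ {¬D}
   clash {D, ¬D} at b — b ∈ D
5. Entailed for b: {B, D}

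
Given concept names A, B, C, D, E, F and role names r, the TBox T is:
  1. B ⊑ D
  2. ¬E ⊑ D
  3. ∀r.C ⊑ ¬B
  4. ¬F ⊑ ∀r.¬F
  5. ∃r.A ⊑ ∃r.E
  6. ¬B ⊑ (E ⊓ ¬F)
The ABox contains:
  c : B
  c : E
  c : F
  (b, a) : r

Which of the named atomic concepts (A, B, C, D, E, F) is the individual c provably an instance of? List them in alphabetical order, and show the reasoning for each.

1. c : A?  L(c) = {B, E, F} ∪ {¬A}
   apply at c: B⊑D
   open: L(c) ⊇ {B, D, E, F, ¬A, …} (+ ∃-successors) — c ∉ A possible
2. c : B?  L(c) = {B, E, F} ∪ {¬B}
   clash {B, ¬B} at c — c ∈ B
3. c : C?  L(c) = {B, E, F} ∪ {¬C}
   apply at c: B⊑D
   open: L(c) ⊇ {B, D, E, F, ¬C, …} (+ ∃-successors) — c ∉ C possible
4. c : D?  L(c) = {B, E, F} ∪ {¬D}
   clash {D, ¬D} at c — c ∈ D
5. c : E?  L(c) = {B, E, F} ∪ {¬E}
   clash {E, ¬E} at c — c ∈ E
6. c : F?  L(c) = {B, E, F} ∪ {¬F}
   clash {F, ¬F} at c — c ∈ F
7. Entailed for c: {B, D, E, F}

{B, D, E, F}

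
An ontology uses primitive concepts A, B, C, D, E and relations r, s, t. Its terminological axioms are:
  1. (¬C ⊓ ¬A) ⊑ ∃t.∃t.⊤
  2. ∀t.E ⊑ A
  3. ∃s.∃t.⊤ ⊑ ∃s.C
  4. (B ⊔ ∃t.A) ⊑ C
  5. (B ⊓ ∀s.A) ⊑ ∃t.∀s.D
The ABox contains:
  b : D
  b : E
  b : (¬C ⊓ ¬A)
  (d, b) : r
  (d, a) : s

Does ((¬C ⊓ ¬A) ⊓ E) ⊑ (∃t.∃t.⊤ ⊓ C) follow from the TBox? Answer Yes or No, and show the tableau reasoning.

No

1. ((¬C ⊓ ¬A) ⊓ E) ⊑ (∃t.∃t.⊤ ⊓ C)  ⇔  (((¬C ⊓ ¬A) ⊓ E) ⊓ (∀t.∀t.⊥ ⊔ ¬C)) unsat w.r.t. T
   apply at x₀: (¬C ⊓ ¬A)⊑∃t.∃t.⊤
   open: L(x₀) ⊇ {E, ¬A, ¬B, ¬C, ∀s.∀t.⊥, …} (+ ∃-successors)
2. Hence ((¬C ⊓ ¬A) ⊓ E) ⊑ (∃t.∃t.⊤ ⊓ C): not entailed.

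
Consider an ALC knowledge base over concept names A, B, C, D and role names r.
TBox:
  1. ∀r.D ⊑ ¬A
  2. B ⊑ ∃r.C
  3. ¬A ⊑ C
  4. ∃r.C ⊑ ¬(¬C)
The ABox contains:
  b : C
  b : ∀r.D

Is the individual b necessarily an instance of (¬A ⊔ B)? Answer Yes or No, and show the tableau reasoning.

1. b : (¬A ⊔ B)?  L(b) = {C, ∀r.D} ∪ {(A ⊓ ¬B)}
   clash {A, ¬A} at b — b ∈ (¬A ⊔ B)
2. Hence b : (¬A ⊔ B): entailed.

Yes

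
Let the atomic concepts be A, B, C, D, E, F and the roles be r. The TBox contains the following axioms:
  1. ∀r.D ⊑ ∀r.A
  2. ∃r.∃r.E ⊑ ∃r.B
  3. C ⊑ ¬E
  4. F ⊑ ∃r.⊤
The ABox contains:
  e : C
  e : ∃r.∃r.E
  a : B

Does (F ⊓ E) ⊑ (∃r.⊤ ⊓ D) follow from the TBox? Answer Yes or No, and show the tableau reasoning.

No

1. (F ⊓ E) ⊑ (∃r.⊤ ⊓ D)  ⇔  ((F ⊓ E) ⊓ (∀r.⊥ ⊔ ¬D)) unsat w.r.t. T
   apply at x₀: F⊑∃r.⊤
   open: L(x₀) ⊇ {E, F, ¬C, ¬D, ∀r.∀r.¬E, …} (+ ∃-successors)
2. Hence (F ⊓ E) ⊑ (∃r.⊤ ⊓ D): not entailed.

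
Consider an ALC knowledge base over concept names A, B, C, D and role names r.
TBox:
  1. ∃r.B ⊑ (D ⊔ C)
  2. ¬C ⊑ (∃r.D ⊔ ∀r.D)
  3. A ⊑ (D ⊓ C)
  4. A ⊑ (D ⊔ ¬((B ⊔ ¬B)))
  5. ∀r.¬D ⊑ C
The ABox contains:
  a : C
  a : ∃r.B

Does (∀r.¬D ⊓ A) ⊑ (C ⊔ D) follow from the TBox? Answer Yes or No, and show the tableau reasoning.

Yes

1. (∀r.¬D ⊓ A) ⊑ (C ⊔ D)  ⇔  ((∀r.¬D ⊓ A) ⊓ (¬C ⊓ ¬D)) unsat w.r.t. T
   all branches close; clash {C, ¬C} at x₀
2. Hence (∀r.¬D ⊓ A) ⊑ (C ⊔ D): entailed.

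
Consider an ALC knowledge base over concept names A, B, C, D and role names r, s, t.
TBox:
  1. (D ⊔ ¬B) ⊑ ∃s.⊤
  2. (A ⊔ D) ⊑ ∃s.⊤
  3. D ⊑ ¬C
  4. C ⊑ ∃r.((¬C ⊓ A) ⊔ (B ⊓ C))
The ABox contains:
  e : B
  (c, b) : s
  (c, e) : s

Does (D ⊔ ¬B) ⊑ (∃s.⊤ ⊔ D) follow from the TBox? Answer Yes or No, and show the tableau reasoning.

1. (D ⊔ ¬B) ⊑ (∃s.⊤ ⊔ D)  ⇔  ((D ⊔ ¬B) ⊓ (∀s.⊥ ⊓ ¬D)) unsat w.r.t. T
   all branches close; clash ⊥ at an ∃-successor
2. Hence (D ⊔ ¬B) ⊑ (∃s.⊤ ⊔ D): entailed.

Yes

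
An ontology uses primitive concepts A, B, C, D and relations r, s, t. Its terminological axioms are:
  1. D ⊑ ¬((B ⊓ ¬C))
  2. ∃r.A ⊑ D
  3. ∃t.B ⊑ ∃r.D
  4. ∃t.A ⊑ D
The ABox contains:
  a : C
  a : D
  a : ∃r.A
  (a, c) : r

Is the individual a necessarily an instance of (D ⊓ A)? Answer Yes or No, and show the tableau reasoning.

1. a : (D ⊓ A)?  L(a) = {C, D, ∃r.A} ∪ {(¬D ⊔ ¬A)}
   apply at a: D⊑¬((B ⊓ ¬C))
   open: L(a) ⊇ {C, D, ¬A, ∀t.¬B, ∃r.A} (+ ∃-successors) — a ∉ (D ⊓ A) possible
2. Hence a : (D ⊓ A): not entailed.

No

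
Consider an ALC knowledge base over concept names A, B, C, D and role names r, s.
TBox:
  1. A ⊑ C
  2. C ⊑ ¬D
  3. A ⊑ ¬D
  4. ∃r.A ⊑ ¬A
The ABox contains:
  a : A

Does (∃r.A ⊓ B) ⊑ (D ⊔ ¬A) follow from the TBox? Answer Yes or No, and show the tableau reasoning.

1. (∃r.A ⊓ B) ⊑ (D ⊔ ¬A)  ⇔  ((∃r.A ⊓ B) ⊓ (¬D ⊓ A)) unsat w.r.t. T
   all branches close; clash {A, ¬A} at x₀
2. Hence (∃r.A ⊓ B) ⊑ (D ⊔ ¬A): entailed.

Yes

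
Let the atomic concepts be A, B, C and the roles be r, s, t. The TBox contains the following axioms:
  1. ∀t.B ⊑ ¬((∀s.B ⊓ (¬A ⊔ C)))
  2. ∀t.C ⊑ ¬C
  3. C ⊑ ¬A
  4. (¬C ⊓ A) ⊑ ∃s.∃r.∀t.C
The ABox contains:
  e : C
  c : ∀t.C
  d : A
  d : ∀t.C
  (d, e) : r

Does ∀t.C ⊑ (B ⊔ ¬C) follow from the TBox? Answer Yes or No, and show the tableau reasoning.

Yes

1. ∀t.C ⊑ (B ⊔ ¬C)  ⇔  (∀t.C ⊓ (¬B ⊓ C)) unsat w.r.t. T
   all branches close; clash {C, ¬C} at x₀
2. Hence ∀t.C ⊑ (B ⊔ ¬C): entailed.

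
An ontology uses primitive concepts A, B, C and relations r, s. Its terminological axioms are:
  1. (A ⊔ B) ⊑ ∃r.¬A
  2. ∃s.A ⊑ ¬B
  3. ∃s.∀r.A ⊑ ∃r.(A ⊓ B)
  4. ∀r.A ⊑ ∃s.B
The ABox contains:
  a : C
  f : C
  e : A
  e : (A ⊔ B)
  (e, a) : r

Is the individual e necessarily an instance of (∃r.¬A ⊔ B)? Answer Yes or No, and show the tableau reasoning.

1. e : (∃r.¬A ⊔ B)?  L(e) = {A, (A ⊔ B)} ∪ {(∀r.A ⊓ ¬B)}
   clash {A, ¬A} at an ∃-successor — e ∈ (∃r.¬A ⊔ B)
2. Hence e : (∃r.¬A ⊔ B): entailed.

Yes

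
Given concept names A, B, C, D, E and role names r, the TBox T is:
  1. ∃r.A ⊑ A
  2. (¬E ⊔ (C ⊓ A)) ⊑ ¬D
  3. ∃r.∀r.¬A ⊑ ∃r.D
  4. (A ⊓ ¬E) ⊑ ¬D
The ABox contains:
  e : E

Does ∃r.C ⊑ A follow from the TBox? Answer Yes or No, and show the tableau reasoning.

No

1. ∃r.C ⊑ A  ⇔  (∃r.C ⊓ ¬A) unsat w.r.t. T
   open: L(x₀) ⊇ {E, ¬A, ∀r.¬A, ∃r.C, ∃r.D} (+ ∃-successors)
2. Hence ∃r.C ⊑ A: not entailed.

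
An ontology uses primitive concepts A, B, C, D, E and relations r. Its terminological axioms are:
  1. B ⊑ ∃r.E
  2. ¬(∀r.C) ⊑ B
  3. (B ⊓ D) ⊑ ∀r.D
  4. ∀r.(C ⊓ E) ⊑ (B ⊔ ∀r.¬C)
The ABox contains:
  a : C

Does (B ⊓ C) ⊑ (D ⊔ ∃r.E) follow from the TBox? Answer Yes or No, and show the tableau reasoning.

Yes

1. (B ⊓ C) ⊑ (D ⊔ ∃r.E)  ⇔  ((B ⊓ C) ⊓ (¬D ⊓ ∀r.¬E)) unsat w.r.t. T
   all branches close; clash {E, ¬E} at an ∃-successor
2. Hence (B ⊓ C) ⊑ (D ⊔ ∃r.E): entailed.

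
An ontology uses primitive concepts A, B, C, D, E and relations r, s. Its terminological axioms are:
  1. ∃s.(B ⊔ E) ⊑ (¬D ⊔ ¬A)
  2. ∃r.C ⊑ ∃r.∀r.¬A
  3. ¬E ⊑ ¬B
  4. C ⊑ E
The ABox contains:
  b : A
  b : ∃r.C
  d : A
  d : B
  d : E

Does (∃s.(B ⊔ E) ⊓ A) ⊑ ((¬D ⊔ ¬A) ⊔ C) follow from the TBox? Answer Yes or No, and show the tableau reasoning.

1. (∃s.(B ⊔ E) ⊓ A) ⊑ ((¬D ⊔ ¬A) ⊔ C)  ⇔  ((∃s.(B ⊔ E) ⊓ A) ⊓ ((D ⊓ A) ⊓ ¬C)) unsat w.r.t. T
   all branches close; clash {A, ¬A} at x₀
2. Hence (∃s.(B ⊔ E) ⊓ A) ⊑ ((¬D ⊔ ¬A) ⊔ C): entailed.

Yes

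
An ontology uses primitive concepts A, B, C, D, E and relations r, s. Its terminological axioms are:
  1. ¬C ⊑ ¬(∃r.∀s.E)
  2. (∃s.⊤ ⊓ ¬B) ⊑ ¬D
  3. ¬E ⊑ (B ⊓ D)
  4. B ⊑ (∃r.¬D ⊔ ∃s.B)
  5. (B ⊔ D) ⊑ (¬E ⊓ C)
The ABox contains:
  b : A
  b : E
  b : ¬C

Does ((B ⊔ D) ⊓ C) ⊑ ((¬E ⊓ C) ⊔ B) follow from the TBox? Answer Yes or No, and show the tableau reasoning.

1. ((B ⊔ D) ⊓ C) ⊑ ((¬E ⊓ C) ⊔ B)  ⇔  (((B ⊔ D) ⊓ C) ⊓ ((E ⊔ ¬C) ⊓ ¬B)) unsat w.r.t. T
   all branches close; clash {B, ¬B} at x₀
2. Hence ((B ⊔ D) ⊓ C) ⊑ ((¬E ⊓ C) ⊔ B): entailed.

Yes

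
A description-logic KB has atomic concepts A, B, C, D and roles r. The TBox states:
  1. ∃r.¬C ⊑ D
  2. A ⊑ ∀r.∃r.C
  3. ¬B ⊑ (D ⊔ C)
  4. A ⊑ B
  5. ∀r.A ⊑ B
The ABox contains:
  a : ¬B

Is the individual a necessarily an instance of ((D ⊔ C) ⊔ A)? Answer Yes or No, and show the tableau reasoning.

Yes

1. a : ((D ⊔ C) ⊔ A)?  L(a) = {¬B} ∪ {((¬D ⊓ ¬C) ⊓ ¬A)}
   clash {C, ¬C} at a — a ∈ ((D ⊔ C) ⊔ A)
2. Hence a : ((D ⊔ C) ⊔ A): entailed.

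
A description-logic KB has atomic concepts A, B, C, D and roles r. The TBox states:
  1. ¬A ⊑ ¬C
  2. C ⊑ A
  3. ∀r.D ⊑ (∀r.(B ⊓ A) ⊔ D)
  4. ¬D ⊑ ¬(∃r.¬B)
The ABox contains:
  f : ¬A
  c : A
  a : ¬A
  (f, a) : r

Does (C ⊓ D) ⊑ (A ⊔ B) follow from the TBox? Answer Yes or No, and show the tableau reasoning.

1. (C ⊓ D) ⊑ (A ⊔ B)  ⇔  ((C ⊓ D) ⊓ (¬A ⊓ ¬B)) unsat w.r.t. T
   all branches close; clash {C, ¬C} at x₀
2. Hence (C ⊓ D) ⊑ (A ⊔ B): entailed.

Yes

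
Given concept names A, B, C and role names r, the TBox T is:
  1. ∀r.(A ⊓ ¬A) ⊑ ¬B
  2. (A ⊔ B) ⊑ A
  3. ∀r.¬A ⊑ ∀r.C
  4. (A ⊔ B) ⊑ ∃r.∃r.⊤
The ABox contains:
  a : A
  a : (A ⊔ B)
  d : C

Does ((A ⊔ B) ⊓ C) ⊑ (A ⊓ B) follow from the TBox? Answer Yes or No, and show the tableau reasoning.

1. ((A ⊔ B) ⊓ C) ⊑ (A ⊓ B)  ⇔  (((A ⊔ B) ⊓ C) ⊓ (¬A ⊔ ¬B)) unsat w.r.t. T
   apply at x₀: (A ⊔ B)⊑A; (A ⊔ B)⊑∃r.∃r.⊤
   open: L(x₀) ⊇ {A, C, ¬B, ∃r.A, ∃r.∃r.⊤} (+ ∃-successors)
2. Hence ((A ⊔ B) ⊓ C) ⊑ (A ⊓ B): not entailed.

No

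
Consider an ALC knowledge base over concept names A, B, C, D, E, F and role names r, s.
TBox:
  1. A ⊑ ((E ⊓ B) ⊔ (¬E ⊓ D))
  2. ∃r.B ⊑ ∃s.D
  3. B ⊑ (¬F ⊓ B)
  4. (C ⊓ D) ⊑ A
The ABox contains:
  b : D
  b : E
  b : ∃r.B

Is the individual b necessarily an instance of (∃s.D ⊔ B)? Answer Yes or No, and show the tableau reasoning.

1. b : (∃s.D ⊔ B)?  L(b) = {D, E, ∃r.B} ∪ {(∀s.¬D ⊓ ¬B)}
   clash {E, ¬E} at b — b ∈ (∃s.D ⊔ B)
2. Hence b : (∃s.D ⊔ B): entailed.

Yes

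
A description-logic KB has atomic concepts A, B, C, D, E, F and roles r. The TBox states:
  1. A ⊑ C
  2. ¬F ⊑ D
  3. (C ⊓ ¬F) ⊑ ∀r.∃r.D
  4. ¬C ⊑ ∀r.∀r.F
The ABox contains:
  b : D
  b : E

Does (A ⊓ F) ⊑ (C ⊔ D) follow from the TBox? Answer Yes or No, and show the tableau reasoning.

1. (A ⊓ F) ⊑ (C ⊔ D)  ⇔  ((A ⊓ F) ⊓ (¬C ⊓ ¬D)) unsat w.r.t. T
   all branches close; clash {C, ¬C} at x₀
2. Hence (A ⊓ F) ⊑ (C ⊔ D): entailed.

Yes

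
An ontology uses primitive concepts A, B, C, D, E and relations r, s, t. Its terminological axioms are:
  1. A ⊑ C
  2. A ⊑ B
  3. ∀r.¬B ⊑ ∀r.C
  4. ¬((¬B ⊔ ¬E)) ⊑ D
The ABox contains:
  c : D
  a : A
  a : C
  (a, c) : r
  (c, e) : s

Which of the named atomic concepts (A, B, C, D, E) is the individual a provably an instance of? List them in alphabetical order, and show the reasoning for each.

1. a : A?  L(a) = {A, C} ∪ {¬A}
   clash {A, ¬A} at a — a ∈ A
2. a : B?  L(a) = {A, C} ∪ {¬B}
   clash {B, ¬B} at a — a ∈ B
3. a : C?  L(a) = {A, C} ∪ {¬C}
   clash {C, ¬C} at a — a ∈ C
4. a : D?  L(a) = {A, C} ∪ {¬D}
   apply at a: A⊑B
   open: L(a) ⊇ {A, B, C, ¬D, ¬E, …} (+ ∃-successors) — a ∉ D possible
5. a : E?  L(a) = {A, C} ∪ {¬E}
   apply at a: A⊑B
   open: L(a) ⊇ {A, B, C, ¬E, ∃r.B} (+ ∃-successors) — a ∉ E possible
6. Entailed for a: {A, B, C}

{A, B, C}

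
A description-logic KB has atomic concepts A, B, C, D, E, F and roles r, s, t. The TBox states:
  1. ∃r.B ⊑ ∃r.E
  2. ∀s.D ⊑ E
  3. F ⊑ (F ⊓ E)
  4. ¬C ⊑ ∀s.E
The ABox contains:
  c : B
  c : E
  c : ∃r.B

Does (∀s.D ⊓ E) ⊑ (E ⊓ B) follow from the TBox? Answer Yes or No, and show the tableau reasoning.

No

1. (∀s.D ⊓ E) ⊑ (E ⊓ B)  ⇔  ((∀s.D ⊓ E) ⊓ (¬E ⊔ ¬B)) unsat w.r.t. T
   open: L(x₀) ⊇ {C, E, ¬B, ¬F, ∀r.¬B, …}
2. Hence (∀s.D ⊓ E) ⊑ (E ⊓ B): not entailed.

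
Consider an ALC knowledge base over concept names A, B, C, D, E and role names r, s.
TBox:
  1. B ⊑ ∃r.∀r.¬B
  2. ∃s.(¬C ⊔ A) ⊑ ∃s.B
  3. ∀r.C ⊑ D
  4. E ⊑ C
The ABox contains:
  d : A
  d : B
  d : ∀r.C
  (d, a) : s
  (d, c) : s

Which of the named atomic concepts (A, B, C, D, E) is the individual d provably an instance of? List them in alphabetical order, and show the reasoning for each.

1. d : A?  L(d) = {A, B, ∀r.C} ∪ {¬A}
   clash {A, ¬A} at d — d ∈ A
2. d : B?  L(d) = {A, B, ∀r.C} ∪ {¬B}
   clash {B, ¬B} at d — d ∈ B
3. d : C?  L(d) = {A, B, ∀r.C} ∪ {¬C}
   apply at d: B⊑∃r.∀r.¬B; ∀r.C⊑D
   open: L(d) ⊇ {A, B, D, ¬C, ¬E, …} (+ ∃-successors) — d ∉ C possible
4. d : D?  L(d) = {A, B, ∀r.C} ∪ {¬D}
   clash {D, ¬D} at d — d ∈ D
5. d : E?  L(d) = {A, B, ∀r.C} ∪ {¬E}
   apply at d: B⊑∃r.∀r.¬B; ∀r.C⊑D
   open: L(d) ⊇ {A, B, D, ¬E, ∀r.C, …} (+ ∃-successors) — d ∉ E possible
6. Entailed for d: {A, B, D}

{A, B, D}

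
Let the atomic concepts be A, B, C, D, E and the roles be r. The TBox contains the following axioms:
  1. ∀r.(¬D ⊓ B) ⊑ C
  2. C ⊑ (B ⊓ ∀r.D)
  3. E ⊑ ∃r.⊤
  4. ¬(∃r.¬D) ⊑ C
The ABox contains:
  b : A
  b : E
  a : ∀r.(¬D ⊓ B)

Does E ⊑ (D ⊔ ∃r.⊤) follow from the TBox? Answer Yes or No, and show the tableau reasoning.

Yes

1. E ⊑ (D ⊔ ∃r.⊤)  ⇔  (E ⊓ (¬D ⊓ ∀r.⊥)) unsat w.r.t. T
   all branches close; clash ⊥ at an ∃-successor
2. Hence E ⊑ (D ⊔ ∃r.⊤): entailed.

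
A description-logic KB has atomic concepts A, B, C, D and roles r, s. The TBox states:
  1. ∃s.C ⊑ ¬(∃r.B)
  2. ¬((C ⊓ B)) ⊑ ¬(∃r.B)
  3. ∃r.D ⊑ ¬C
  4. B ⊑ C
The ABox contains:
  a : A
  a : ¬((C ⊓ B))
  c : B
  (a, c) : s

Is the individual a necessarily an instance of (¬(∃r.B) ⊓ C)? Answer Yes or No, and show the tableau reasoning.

No

1. a : (¬(∃r.B) ⊓ C)?  L(a) = {A, ¬((C ⊓ B))} ∪ {(∃r.B ⊔ ¬C)}
   apply at a: ¬((C ⊓ B))⊑¬(∃r.B)
   open: L(a) ⊇ {A, ¬B, ¬C, ∀r.¬B} — a ∉ (¬(∃r.B) ⊓ C) possible
2. Hence a : (¬(∃r.B) ⊓ C): not entailed.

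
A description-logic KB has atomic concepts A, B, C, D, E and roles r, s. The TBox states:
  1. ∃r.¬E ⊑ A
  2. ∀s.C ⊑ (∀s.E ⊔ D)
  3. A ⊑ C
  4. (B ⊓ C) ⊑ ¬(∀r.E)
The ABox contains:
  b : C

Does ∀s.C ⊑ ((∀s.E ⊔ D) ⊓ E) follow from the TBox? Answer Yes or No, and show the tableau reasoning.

No

1. ∀s.C ⊑ ((∀s.E ⊔ D) ⊓ E)  ⇔  (∀s.C ⊓ ((∃s.¬E ⊓ ¬D) ⊔ ¬E)) unsat w.r.t. T
   apply at x₀: ∀s.C⊑(∀s.E ⊔ D)
   open: L(x₀) ⊇ {¬A, ¬B, ¬E, ∀r.E, ∀s.C, …}
2. Hence ∀s.C ⊑ ((∀s.E ⊔ D) ⊓ E): not entailed.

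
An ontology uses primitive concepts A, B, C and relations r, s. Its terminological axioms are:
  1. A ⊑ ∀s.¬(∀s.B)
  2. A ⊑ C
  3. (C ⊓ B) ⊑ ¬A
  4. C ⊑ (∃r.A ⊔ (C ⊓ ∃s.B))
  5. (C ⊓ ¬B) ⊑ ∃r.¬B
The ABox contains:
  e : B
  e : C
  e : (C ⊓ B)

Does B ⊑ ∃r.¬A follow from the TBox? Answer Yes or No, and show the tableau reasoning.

No

1. B ⊑ ∃r.¬A  ⇔  (B ⊓ ∀r.A) unsat w.r.t. T
   open: L(x₀) ⊇ {B, ¬A, ¬C, ∀r.A}
2. Hence B ⊑ ∃r.¬A: not entailed.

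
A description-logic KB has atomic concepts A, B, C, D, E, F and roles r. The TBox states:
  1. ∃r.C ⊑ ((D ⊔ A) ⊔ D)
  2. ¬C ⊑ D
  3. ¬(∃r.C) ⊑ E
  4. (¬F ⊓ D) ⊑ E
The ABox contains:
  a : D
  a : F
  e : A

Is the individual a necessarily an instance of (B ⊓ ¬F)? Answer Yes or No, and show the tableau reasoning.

No

1. a : (B ⊓ ¬F)?  L(a) = {D, F} ∪ {(¬B ⊔ F)}
   open: L(a) ⊇ {D, F, ∃r.C} (+ ∃-successors) — a ∉ (B ⊓ ¬F) possible
2. Hence a : (B ⊓ ¬F): not entailed.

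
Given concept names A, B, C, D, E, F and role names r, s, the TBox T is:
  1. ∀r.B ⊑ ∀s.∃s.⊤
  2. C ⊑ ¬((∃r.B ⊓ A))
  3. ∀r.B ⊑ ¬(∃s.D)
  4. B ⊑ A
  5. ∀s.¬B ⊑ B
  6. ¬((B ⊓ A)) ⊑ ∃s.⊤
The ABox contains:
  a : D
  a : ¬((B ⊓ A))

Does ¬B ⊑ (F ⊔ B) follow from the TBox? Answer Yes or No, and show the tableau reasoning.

1. ¬B ⊑ (F ⊔ B)  ⇔  (¬B ⊓ (¬F ⊓ ¬B)) unsat w.r.t. T
   open: L(x₀) ⊇ {¬B, ¬C, ¬F, ∃r.¬B, ∃s.B, …} (+ ∃-successors)
2. Hence ¬B ⊑ (F ⊔ B): not entailed.

No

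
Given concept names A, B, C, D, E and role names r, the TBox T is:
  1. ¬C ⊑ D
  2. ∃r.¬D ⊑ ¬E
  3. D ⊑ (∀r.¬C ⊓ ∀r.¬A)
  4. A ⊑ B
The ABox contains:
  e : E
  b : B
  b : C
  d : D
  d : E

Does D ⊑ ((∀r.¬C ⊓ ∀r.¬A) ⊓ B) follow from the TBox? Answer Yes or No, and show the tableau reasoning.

No

1. D ⊑ ((∀r.¬C ⊓ ∀r.¬A) ⊓ B)  ⇔  (D ⊓ ((∃r.C ⊔ ∃r.A) ⊔ ¬B)) unsat w.r.t. T
   apply at x₀: D⊑(∀r.¬C ⊓ ∀r.¬A)
   open: L(x₀) ⊇ {D, ¬A, ¬B, ∀r.D, ∀r.¬A, …}
2. Hence D ⊑ ((∀r.¬C ⊓ ∀r.¬A) ⊓ B): not entailed.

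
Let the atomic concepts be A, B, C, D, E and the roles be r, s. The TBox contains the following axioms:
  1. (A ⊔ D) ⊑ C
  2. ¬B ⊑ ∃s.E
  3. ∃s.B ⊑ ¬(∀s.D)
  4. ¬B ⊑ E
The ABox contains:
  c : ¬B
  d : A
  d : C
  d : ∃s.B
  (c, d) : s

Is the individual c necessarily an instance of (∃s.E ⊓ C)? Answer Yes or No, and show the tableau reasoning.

1. c : (∃s.E ⊓ C)?  L(c) = {¬B} ∪ {(∀s.¬E ⊔ ¬C)}
   apply at c: ¬B⊑∃s.E; ¬B⊑E
   open: L(c) ⊇ {E, ¬A, ¬B, ¬C, ¬D, …} (+ ∃-successors) — c ∉ (∃s.E ⊓ C) possible
2. Hence c : (∃s.E ⊓ C): not entailed.

No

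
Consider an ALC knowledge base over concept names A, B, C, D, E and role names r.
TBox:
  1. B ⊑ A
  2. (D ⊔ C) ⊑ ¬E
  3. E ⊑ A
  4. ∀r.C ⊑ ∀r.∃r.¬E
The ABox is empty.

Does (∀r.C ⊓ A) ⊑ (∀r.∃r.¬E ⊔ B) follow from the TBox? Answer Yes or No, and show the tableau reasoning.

Yes

1. (∀r.C ⊓ A) ⊑ (∀r.∃r.¬E ⊔ B)  ⇔  ((∀r.C ⊓ A) ⊓ (∃r.∀r.E ⊓ ¬B)) unsat w.r.t. T
   all branches close; clash {E, ¬E} at an ∃-successor
2. Hence (∀r.C ⊓ A) ⊑ (∀r.∃r.¬E ⊔ B): entailed.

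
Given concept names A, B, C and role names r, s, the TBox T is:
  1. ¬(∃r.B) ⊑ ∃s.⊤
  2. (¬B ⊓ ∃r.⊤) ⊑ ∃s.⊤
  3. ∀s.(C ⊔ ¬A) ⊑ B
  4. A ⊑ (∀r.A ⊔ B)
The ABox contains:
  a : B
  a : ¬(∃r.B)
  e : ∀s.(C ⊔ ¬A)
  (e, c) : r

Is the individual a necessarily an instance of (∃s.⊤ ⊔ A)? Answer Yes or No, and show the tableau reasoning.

1. a : (∃s.⊤ ⊔ A)?  L(a) = {B, ¬(∃r.B)} ∪ {(∀s.⊥ ⊓ ¬A)}
   clash ⊥ at an ∃-successor — a ∈ (∃s.⊤ ⊔ A)
2. Hence a : (∃s.⊤ ⊔ A): entailed.

Yes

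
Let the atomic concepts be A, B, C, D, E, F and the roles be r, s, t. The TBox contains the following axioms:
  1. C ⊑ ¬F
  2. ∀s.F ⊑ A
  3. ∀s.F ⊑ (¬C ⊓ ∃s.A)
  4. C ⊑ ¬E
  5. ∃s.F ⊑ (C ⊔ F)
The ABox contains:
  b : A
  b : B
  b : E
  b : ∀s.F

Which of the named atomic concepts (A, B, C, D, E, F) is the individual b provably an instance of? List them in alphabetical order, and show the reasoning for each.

{A, B, E, F}

1. b : A?  L(b) = {A, B, E, ∀s.F} ∪ {¬A}
   clash {A, ¬A} at b — b ∈ A
2. b : B?  L(b) = {A, B, E, ∀s.F} ∪ {¬B}
   clash {B, ¬B} at b — b ∈ B
3. b : C?  L(b) = {A, B, E, ∀s.F} ∪ {¬C}
   apply at b: ∀s.F⊑(¬C ⊓ ∃s.A)
   open: L(b) ⊇ {A, B, E, F, ¬C, …} (+ ∃-successors) — b ∉ C possible
4. b : D?  L(b) = {A, B, E, ∀s.F} ∪ {¬D}
   apply at b: ∀s.F⊑(¬C ⊓ ∃s.A)
   open: L(b) ⊇ {A, B, E, F, ¬C, …} (+ ∃-successors) — b ∉ D possible
5. b : E?  L(b) = {A, B, E, ∀s.F} ∪ {¬E}
   clash {E, ¬E} at b — b ∈ E
6. b : F?  L(b) = {A, B, E, ∀s.F} ∪ {¬F}
   clash {E, ¬E} at b — b ∈ F
7. Entailed for b: {A, B, E, F}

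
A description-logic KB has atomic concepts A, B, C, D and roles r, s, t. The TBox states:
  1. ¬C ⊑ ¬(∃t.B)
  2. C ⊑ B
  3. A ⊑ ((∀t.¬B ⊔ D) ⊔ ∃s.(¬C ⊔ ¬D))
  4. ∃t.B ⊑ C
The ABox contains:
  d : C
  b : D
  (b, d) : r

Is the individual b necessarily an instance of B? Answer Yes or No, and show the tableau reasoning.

No

1. b : B?  L(b) = {D} ∪ {¬B}
   open: L(b) ⊇ {D, ¬A, ¬B, ¬C, ∀t.¬B} — b ∉ B possible
2. Hence b : B: not entailed.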